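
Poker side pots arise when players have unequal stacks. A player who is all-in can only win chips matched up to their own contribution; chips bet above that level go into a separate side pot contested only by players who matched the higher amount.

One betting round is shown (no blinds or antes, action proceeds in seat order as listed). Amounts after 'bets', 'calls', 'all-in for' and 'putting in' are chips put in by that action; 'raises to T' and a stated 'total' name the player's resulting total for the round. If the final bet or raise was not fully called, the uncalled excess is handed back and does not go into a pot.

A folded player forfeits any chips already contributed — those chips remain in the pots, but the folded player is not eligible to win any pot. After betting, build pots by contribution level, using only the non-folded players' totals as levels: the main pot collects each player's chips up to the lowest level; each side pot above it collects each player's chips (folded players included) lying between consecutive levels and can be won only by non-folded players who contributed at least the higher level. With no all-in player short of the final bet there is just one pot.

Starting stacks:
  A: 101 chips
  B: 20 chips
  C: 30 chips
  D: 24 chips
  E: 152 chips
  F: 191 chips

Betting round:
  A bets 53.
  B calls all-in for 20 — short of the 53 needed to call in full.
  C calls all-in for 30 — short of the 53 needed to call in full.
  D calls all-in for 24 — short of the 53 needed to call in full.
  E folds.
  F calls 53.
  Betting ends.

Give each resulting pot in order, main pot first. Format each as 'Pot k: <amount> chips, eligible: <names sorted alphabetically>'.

Contributions: A=53, B=20, C=30, D=24, F=53
Folded: E
Pot levels (distinct totals of non-folded players): 20, 24, 30, 53
Layer 1-20: 20 each from A, B, C, D, F = 20*5 = 100 chips; eligible A, B, C, D, F
Layer 21-24: 4 each from A, C, D, F = 4*4 = 16 chips; eligible A, C, D, F
Layer 25-30: 6 each from A, C, F = 6*3 = 18 chips; eligible A, C, F
Layer 31-53: 23 each from A, F = 23*2 = 46 chips; eligible A, F

Pot 1: 100 chips, eligible: A, B, C, D, F
Pot 2: 16 chips, eligible: A, C, D, F
Pot 3: 18 chips, eligible: A, C, F
Pot 4: 46 chips, eligible: A, F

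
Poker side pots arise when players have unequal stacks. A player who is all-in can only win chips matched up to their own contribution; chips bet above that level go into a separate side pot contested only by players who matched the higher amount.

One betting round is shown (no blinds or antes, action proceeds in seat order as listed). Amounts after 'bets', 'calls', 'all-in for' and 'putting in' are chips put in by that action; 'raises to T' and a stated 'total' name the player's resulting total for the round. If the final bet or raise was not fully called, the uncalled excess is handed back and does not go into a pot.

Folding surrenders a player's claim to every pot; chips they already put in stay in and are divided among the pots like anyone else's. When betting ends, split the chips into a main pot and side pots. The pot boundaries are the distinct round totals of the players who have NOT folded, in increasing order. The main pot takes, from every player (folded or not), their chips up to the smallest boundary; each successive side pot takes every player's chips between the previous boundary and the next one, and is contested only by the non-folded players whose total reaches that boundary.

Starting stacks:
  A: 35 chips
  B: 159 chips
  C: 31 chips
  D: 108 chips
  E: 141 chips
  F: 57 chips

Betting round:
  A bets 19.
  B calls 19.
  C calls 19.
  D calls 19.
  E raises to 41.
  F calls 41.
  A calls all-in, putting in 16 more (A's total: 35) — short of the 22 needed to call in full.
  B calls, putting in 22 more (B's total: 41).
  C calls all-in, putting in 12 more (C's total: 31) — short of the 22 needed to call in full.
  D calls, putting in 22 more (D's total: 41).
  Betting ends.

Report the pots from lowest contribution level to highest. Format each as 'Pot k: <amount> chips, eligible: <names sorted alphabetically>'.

Contributions: A=35, B=41, C=31, D=41, E=41, F=41
Pot levels (distinct totals of non-folded players): 31, 35, 41
Layer 1-31: 31 each from A, B, C, D, E, F = 31*6 = 186 chips; eligible A, B, C, D, E, F
Layer 32-35: 4 each from A, B, D, E, F = 4*5 = 20 chips; eligible A, B, D, E, F
Layer 36-41: 6 each from B, D, E, F = 6*4 = 24 chips; eligible B, D, E, F

Pot 1: 186 chips, eligible: A, B, C, D, E, F
Pot 2: 20 chips, eligible: A, B, D, E, F
Pot 3: 24 chips, eligible: B, D, E, F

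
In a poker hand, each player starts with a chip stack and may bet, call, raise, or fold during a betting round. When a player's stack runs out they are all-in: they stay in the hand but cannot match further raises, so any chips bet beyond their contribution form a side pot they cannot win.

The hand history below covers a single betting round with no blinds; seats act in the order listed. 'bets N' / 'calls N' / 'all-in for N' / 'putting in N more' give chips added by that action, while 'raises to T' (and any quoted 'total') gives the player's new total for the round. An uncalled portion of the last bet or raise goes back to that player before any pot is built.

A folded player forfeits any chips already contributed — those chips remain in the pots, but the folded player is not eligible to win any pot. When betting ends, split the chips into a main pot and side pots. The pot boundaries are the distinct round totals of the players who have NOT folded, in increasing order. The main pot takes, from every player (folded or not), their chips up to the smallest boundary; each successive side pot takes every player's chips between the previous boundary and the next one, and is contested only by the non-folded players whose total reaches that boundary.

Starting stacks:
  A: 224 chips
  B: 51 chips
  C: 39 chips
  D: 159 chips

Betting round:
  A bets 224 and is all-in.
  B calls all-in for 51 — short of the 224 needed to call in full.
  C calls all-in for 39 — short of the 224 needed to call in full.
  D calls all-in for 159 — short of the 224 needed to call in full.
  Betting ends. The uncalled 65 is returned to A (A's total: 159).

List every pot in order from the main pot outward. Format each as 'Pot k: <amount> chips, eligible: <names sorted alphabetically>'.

Contributions (after 65 returned to A): A=159, B=51, C=39, D=159
Pot levels (distinct totals of non-folded players): 39, 51, 159
Layer 1-39: 39 each from A, B, C, D = 39*4 = 156 chips; eligible A, B, C, D
Layer 40-51: 12 each from A, B, D = 12*3 = 36 chips; eligible A, B, D
Layer 52-159: 108 each from A, D = 108*2 = 216 chips; eligible A, D

Pot 1: 156 chips, eligible: A, B, C, D
Pot 2: 36 chips, eligible: A, B, D
Pot 3: 216 chips, eligible: A, D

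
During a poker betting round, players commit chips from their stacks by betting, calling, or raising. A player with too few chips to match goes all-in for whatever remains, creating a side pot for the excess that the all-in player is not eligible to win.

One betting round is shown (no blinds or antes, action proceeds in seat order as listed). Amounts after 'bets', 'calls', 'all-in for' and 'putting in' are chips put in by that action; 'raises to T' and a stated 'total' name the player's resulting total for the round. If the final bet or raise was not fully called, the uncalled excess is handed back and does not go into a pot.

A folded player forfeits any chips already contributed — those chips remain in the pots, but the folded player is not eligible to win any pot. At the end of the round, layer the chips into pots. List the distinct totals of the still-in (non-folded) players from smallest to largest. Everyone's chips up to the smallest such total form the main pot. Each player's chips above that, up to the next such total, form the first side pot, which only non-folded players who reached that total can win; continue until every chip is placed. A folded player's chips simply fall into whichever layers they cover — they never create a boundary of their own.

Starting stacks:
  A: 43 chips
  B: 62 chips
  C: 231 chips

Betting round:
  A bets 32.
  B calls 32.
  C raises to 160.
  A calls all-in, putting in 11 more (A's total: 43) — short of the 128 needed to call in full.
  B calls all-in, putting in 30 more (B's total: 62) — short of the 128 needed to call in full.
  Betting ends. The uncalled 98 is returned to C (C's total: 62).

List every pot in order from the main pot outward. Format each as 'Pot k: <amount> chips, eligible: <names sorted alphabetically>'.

Contributions (after 98 returned to C): A=43, B=62, C=62
Pot levels (distinct totals of non-folded players): 43, 62
Layer 1-43: 43 each from A, B, C = 43*3 = 129 chips; eligible A, B, C
Layer 44-62: 19 each from B, C = 19*2 = 38 chips; eligible B, C

Pot 1: 129 chips, eligible: A, B, C
Pot 2: 38 chips, eligible: B, C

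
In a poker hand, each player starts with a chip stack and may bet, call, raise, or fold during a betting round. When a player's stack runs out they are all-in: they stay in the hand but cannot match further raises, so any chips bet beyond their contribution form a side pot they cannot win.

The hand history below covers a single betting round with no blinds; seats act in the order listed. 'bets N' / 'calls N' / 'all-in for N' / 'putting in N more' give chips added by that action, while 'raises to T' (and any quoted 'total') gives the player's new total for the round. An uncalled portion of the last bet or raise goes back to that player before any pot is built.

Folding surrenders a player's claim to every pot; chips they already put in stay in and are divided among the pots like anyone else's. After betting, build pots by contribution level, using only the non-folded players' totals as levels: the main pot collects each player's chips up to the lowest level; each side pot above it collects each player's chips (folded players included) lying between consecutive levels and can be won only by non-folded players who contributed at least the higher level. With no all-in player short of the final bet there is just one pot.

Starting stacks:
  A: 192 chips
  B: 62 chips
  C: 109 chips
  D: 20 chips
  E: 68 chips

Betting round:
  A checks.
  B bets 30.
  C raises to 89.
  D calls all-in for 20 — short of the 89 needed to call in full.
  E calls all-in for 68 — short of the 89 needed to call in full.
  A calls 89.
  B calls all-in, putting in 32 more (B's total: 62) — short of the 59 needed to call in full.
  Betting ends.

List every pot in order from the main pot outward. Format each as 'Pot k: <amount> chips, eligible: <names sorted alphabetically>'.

Pot 1: 100 chips, eligible: A, B, C, D, E
Pot 2: 168 chips, eligible: A, B, C, E
Pot 3: 18 chips, eligible: A, C, E
Pot 4: 42 chips, eligible: A, C

Derivation:
Contributions: A=89, B=62, C=89, D=20, E=68
Pot levels (distinct totals of non-folded players): 20, 62, 68, 89
Layer 1-20: 20 each from A, B, C, D, E = 20*5 = 100 chips; eligible A, B, C, D, E
Layer 21-62: 42 each from A, B, C, E = 42*4 = 168 chips; eligible A, B, C, E
Layer 63-68: 6 each from A, C, E = 6*3 = 18 chips; eligible A, C, E
Layer 69-89: 21 each from A, C = 21*2 = 42 chips; eligible A, C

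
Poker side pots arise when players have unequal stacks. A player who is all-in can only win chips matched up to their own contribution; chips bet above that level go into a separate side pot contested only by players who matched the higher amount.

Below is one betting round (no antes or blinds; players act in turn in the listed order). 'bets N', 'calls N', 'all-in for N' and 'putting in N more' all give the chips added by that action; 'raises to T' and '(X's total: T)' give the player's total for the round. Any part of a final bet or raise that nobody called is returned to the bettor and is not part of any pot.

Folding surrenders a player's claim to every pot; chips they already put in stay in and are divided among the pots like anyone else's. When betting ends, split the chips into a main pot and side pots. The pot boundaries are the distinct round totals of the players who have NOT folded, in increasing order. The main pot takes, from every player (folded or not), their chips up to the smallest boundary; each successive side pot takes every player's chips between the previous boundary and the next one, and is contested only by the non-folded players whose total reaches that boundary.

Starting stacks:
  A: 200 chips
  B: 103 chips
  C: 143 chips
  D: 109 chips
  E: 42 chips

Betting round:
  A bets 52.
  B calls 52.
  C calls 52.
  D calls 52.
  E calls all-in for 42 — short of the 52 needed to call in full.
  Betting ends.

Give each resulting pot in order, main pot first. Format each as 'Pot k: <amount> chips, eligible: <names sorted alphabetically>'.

Contributions: A=52, B=52, C=52, D=52, E=42
Pot levels (distinct totals of non-folded players): 42, 52
Layer 1-42: 42 each from A, B, C, D, E = 42*5 = 210 chips; eligible A, B, C, D, E
Layer 43-52: 10 each from A, B, C, D = 10*4 = 40 chips; eligible A, B, C, D

Pot 1: 210 chips, eligible: A, B, C, D, E
Pot 2: 40 chips, eligible: A, B, C, D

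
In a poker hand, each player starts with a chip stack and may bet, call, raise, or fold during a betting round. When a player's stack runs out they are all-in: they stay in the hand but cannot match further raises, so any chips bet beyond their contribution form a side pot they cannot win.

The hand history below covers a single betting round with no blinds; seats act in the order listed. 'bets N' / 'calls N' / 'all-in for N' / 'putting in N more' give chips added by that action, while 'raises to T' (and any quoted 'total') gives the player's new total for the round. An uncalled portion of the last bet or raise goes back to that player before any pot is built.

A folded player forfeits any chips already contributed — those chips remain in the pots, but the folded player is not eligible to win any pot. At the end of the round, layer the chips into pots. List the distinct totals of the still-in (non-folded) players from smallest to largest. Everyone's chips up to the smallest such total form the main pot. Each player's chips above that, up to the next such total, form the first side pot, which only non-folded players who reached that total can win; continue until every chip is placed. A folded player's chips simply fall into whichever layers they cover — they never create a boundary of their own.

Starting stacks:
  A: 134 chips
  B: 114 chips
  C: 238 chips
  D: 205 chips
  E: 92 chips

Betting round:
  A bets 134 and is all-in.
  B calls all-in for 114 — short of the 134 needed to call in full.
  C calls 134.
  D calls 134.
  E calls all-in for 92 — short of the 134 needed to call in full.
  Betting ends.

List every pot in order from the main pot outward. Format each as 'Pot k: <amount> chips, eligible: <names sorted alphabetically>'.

Contributions: A=134, B=114, C=134, D=134, E=92
Pot levels (distinct totals of non-folded players): 92, 114, 134
Layer 1-92: 92 each from A, B, C, D, E = 92*5 = 460 chips; eligible A, B, C, D, E
Layer 93-114: 22 each from A, B, C, D = 22*4 = 88 chips; eligible A, B, C, D
Layer 115-134: 20 each from A, C, D = 20*3 = 60 chips; eligible A, C, D

Pot 1: 460 chips, eligible: A, B, C, D, E
Pot 2: 88 chips, eligible: A, B, C, D
Pot 3: 60 chips, eligible: A, C, D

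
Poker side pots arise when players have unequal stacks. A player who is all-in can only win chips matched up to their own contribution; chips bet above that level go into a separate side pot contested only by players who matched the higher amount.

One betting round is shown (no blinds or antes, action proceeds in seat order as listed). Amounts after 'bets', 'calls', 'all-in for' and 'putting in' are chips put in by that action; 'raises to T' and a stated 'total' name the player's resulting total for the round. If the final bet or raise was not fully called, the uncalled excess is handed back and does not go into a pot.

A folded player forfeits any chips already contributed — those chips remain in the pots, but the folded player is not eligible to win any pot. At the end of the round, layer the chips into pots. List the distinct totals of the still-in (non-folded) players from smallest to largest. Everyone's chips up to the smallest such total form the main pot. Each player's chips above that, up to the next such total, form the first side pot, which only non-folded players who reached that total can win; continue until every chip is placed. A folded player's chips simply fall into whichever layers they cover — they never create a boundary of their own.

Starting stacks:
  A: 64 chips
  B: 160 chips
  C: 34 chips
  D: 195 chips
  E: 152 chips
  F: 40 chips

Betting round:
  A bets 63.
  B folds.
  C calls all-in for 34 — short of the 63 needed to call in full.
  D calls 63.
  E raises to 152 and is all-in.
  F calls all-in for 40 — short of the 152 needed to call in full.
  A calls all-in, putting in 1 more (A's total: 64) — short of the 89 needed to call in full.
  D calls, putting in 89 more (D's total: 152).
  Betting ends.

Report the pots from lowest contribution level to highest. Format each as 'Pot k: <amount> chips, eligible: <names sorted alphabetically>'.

Contributions: A=64, C=34, D=152, E=152, F=40
Folded: B
Pot levels (distinct totals of non-folded players): 34, 40, 64, 152
Layer 1-34: 34 each from A, C, D, E, F = 34*5 = 170 chips; eligible A, C, D, E, F
Layer 35-40: 6 each from A, D, E, F = 6*4 = 24 chips; eligible A, D, E, F
Layer 41-64: 24 each from A, D, E = 24*3 = 72 chips; eligible A, D, E
Layer 65-152: 88 each from D, E = 88*2 = 176 chips; eligible D, E

Pot 1: 170 chips, eligible: A, C, D, E, F
Pot 2: 24 chips, eligible: A, D, E, F
Pot 3: 72 chips, eligible: A, D, E
Pot 4: 176 chips, eligible: D, E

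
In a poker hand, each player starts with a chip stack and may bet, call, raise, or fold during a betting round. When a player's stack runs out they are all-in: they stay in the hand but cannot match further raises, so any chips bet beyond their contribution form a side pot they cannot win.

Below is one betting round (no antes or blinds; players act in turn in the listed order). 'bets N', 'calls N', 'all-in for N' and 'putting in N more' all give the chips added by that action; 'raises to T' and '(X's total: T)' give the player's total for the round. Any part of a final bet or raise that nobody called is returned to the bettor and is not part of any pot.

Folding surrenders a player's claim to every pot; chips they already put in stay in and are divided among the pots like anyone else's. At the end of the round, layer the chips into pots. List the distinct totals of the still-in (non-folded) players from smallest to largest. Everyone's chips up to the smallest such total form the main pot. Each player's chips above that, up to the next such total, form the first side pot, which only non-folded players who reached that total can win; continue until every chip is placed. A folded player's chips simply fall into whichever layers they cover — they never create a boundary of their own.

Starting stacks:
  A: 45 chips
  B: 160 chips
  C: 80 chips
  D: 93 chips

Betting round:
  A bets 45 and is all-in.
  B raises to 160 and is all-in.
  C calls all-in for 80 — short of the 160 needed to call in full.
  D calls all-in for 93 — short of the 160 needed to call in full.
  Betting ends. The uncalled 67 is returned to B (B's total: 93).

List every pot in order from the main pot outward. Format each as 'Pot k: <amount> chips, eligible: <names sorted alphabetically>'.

Contributions (after 67 returned to B): A=45, B=93, C=80, D=93
Pot levels (distinct totals of non-folded players): 45, 80, 93
Layer 1-45: 45 each from A, B, C, D = 45*4 = 180 chips; eligible A, B, C, D
Layer 46-80: 35 each from B, C, D = 35*3 = 105 chips; eligible B, C, D
Layer 81-93: 13 each from B, D = 13*2 = 26 chips; eligible B, D

Pot 1: 180 chips, eligible: A, B, C, D
Pot 2: 105 chips, eligible: B, C, D
Pot 3: 26 chips, eligible: B, D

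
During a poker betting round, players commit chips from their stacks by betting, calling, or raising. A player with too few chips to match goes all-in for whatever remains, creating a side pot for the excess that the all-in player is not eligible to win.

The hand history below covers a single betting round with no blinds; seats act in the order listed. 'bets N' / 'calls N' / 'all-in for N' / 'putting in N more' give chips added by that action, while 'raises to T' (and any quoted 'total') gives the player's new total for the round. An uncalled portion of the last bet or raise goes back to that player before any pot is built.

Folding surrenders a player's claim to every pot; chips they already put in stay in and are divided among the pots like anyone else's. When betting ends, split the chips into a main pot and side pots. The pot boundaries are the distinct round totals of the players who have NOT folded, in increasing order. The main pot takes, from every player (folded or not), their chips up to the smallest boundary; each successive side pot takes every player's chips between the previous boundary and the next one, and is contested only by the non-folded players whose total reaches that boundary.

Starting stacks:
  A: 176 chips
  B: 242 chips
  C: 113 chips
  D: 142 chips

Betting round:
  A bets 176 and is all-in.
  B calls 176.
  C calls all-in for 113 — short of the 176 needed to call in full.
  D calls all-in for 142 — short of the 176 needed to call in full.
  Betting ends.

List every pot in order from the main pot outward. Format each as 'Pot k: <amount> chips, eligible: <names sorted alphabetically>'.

Contributions: A=176, B=176, C=113, D=142
Pot levels (distinct totals of non-folded players): 113, 142, 176
Layer 1-113: 113 each from A, B, C, D = 113*4 = 452 chips; eligible A, B, C, D
Layer 114-142: 29 each from A, B, D = 29*3 = 87 chips; eligible A, B, D
Layer 143-176: 34 each from A, B = 34*2 = 68 chips; eligible A, B

Pot 1: 452 chips, eligible: A, B, C, D
Pot 2: 87 chips, eligible: A, B, D
Pot 3: 68 chips, eligible: A, B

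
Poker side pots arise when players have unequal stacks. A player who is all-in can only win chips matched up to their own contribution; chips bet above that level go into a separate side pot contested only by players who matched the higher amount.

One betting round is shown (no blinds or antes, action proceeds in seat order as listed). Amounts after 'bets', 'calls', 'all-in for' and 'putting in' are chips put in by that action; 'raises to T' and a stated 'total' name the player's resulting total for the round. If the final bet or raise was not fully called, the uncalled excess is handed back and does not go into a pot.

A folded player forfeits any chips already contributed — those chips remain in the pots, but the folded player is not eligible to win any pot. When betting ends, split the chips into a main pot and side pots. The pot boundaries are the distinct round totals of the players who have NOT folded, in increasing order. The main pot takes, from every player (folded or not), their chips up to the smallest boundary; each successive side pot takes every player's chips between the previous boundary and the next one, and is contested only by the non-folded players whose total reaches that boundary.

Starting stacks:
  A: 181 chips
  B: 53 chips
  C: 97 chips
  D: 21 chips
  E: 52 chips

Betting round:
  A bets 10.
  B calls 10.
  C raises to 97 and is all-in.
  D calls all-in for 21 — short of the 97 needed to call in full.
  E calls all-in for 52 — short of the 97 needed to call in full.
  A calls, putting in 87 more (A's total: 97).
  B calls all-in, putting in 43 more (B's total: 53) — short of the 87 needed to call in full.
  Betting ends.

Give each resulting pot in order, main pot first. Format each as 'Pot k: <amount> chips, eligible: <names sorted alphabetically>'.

Pot 1: 105 chips, eligible: A, B, C, D, E
Pot 2: 124 chips, eligible: A, B, C, E
Pot 3: 3 chips, eligible: A, B, C
Pot 4: 88 chips, eligible: A, C

Derivation:
Contributions: A=97, B=53, C=97, D=21, E=52
Pot levels (distinct totals of non-folded players): 21, 52, 53, 97
Layer 1-21: 21 each from A, B, C, D, E = 21*5 = 105 chips; eligible A, B, C, D, E
Layer 22-52: 31 each from A, B, C, E = 31*4 = 124 chips; eligible A, B, C, E
Layer 53-53: 1 each from A, B, C = 1*3 = 3 chips; eligible A, B, C
Layer 54-97: 44 each from A, C = 44*2 = 88 chips; eligible A, C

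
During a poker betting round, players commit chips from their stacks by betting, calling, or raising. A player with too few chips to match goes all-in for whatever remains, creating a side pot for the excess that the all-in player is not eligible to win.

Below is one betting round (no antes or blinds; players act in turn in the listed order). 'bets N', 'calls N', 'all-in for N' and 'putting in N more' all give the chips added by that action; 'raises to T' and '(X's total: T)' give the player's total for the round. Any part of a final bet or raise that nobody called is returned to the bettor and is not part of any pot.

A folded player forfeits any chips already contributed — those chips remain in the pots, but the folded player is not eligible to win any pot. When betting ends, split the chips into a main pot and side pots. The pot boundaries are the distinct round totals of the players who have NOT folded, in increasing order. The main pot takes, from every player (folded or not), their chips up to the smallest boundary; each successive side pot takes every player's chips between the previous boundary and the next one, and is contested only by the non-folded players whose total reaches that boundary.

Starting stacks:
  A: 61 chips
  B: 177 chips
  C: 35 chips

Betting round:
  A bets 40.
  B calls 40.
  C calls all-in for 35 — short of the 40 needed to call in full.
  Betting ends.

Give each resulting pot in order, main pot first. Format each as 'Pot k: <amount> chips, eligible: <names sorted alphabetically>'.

Contributions: A=40, B=40, C=35
Pot levels (distinct totals of non-folded players): 35, 40
Layer 1-35: 35 each from A, B, C = 35*3 = 105 chips; eligible A, B, C
Layer 36-40: 5 each from A, B = 5*2 = 10 chips; eligible A, B

Pot 1: 105 chips, eligible: A, B, C
Pot 2: 10 chips, eligible: A, B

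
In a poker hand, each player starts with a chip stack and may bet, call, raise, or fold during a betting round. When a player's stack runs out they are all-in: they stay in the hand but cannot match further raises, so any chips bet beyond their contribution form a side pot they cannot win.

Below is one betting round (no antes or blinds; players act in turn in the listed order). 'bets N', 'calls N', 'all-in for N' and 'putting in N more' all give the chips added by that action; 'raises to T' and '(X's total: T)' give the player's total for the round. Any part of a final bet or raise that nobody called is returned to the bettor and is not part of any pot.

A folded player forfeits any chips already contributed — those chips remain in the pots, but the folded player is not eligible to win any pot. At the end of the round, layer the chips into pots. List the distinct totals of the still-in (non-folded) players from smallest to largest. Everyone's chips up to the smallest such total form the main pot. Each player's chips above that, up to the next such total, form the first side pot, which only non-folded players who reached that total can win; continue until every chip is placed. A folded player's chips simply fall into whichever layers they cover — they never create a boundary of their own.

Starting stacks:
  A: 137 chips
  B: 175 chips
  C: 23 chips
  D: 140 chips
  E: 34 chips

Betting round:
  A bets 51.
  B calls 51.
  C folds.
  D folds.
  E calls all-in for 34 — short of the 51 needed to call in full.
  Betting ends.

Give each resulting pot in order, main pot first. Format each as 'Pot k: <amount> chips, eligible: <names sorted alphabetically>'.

Pot 1: 102 chips, eligible: A, B, E
Pot 2: 34 chips, eligible: A, B

Derivation:
Contributions: A=51, B=51, E=34
Folded: C, D
Pot levels (distinct totals of non-folded players): 34, 51
Layer 1-34: 34 each from A, B, E = 34*3 = 102 chips; eligible A, B, E
Layer 35-51: 17 each from A, B = 17*2 = 34 chips; eligible A, B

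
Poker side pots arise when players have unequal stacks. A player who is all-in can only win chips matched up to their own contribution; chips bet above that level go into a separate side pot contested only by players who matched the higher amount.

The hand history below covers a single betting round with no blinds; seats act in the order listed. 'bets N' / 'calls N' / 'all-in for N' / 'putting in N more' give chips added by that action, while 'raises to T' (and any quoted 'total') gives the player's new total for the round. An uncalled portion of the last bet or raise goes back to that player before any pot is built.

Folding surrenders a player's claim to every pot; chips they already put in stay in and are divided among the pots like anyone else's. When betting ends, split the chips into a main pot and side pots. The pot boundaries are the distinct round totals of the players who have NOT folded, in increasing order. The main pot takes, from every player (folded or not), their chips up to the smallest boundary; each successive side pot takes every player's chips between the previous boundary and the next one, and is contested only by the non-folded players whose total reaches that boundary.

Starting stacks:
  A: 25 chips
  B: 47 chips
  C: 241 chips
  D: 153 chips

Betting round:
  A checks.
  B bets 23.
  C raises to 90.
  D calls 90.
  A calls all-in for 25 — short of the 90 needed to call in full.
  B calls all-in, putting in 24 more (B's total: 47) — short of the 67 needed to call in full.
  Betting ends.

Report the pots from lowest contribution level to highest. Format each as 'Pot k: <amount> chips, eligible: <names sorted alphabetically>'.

Pot 1: 100 chips, eligible: A, B, C, D
Pot 2: 66 chips, eligible: B, C, D
Pot 3: 86 chips, eligible: C, D

Derivation:
Contributions: A=25, B=47, C=90, D=90
Pot levels (distinct totals of non-folded players): 25, 47, 90
Layer 1-25: 25 each from A, B, C, D = 25*4 = 100 chips; eligible A, B, C, D
Layer 26-47: 22 each from B, C, D = 22*3 = 66 chips; eligible B, C, D
Layer 48-90: 43 each from C, D = 43*2 = 86 chips; eligible C, D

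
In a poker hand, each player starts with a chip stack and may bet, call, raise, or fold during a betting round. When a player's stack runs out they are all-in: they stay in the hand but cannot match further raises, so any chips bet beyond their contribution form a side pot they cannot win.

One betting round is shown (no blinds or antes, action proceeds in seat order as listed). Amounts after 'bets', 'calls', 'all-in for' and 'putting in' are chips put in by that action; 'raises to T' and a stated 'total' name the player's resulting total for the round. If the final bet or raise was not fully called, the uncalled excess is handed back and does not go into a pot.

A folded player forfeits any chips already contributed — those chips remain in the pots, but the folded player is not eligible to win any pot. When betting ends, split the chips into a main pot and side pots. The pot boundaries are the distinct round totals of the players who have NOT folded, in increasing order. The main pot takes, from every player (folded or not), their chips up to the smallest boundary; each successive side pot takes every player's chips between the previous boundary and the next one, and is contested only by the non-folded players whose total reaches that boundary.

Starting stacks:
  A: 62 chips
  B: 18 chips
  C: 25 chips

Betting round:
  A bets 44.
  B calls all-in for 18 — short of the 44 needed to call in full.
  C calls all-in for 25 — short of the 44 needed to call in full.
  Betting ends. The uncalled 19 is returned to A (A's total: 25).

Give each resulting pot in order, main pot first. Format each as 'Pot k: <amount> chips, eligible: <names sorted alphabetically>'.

Contributions (after 19 returned to A): A=25, B=18, C=25
Pot levels (distinct totals of non-folded players): 18, 25
Layer 1-18: 18 each from A, B, C = 18*3 = 54 chips; eligible A, B, C
Layer 19-25: 7 each from A, C = 7*2 = 14 chips; eligible A, C

Pot 1: 54 chips, eligible: A, B, C
Pot 2: 14 chips, eligible: A, C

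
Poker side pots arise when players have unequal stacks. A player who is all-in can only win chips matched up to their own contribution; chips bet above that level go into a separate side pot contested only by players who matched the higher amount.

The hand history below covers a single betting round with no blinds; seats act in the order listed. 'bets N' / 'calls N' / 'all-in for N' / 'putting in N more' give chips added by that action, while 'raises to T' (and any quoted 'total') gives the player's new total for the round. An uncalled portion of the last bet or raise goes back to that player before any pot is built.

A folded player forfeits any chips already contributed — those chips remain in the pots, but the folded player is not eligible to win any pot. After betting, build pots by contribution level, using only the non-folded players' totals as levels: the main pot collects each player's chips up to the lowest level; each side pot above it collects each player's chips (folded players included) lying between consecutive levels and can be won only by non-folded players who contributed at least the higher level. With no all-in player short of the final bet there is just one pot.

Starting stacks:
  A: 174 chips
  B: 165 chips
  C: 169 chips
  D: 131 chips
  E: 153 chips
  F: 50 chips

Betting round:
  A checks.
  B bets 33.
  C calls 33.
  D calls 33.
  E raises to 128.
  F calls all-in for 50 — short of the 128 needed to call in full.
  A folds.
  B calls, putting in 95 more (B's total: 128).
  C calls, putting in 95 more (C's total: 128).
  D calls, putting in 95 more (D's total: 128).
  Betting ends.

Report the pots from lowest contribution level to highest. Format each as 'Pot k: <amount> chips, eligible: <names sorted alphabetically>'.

Pot 1: 250 chips, eligible: B, C, D, E, F
Pot 2: 312 chips, eligible: B, C, D, E

Derivation:
Contributions: B=128, C=128, D=128, E=128, F=50
Folded: A
Pot levels (distinct totals of non-folded players): 50, 128
Layer 1-50: 50 each from B, C, D, E, F = 50*5 = 250 chips; eligible B, C, D, E, F
Layer 51-128: 78 each from B, C, D, E = 78*4 = 312 chips; eligible B, C, D, E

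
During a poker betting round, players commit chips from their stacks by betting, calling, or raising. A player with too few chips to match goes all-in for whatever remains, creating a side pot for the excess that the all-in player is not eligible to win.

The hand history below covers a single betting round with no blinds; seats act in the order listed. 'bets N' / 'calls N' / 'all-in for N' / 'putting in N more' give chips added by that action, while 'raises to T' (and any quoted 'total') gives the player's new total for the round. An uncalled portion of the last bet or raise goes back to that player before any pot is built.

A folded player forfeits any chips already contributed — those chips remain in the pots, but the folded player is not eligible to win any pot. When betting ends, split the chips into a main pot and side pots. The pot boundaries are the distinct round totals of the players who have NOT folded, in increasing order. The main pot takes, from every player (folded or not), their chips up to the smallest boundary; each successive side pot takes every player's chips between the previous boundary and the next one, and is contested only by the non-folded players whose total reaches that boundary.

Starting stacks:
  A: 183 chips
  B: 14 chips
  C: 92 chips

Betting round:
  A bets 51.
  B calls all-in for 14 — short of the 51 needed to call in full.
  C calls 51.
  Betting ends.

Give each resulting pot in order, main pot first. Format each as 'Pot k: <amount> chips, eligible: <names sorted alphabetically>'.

Contributions: A=51, B=14, C=51
Pot levels (distinct totals of non-folded players): 14, 51
Layer 1-14: 14 each from A, B, C = 14*3 = 42 chips; eligible A, B, C
Layer 15-51: 37 each from A, C = 37*2 = 74 chips; eligible A, C

Pot 1: 42 chips, eligible: A, B, C
Pot 2: 74 chips, eligible: A, C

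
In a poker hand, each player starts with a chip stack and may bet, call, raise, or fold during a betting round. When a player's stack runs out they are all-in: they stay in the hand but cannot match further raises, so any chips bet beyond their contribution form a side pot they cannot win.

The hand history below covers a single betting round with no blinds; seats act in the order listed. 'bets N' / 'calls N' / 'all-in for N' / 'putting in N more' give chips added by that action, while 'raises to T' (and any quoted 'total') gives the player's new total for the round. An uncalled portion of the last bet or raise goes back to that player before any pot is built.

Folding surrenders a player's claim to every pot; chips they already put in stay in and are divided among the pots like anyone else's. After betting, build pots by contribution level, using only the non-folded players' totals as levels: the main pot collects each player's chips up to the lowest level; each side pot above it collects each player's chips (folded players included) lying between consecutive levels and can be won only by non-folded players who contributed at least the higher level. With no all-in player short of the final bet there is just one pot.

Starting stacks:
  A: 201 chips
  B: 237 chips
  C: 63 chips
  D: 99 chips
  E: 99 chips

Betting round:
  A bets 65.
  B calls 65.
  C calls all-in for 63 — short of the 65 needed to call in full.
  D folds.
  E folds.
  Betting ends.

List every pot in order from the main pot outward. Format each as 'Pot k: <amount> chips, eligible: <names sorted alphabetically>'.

Contributions: A=65, B=65, C=63
Folded: D, E
Pot levels (distinct totals of non-folded players): 63, 65
Layer 1-63: 63 each from A, B, C = 63*3 = 189 chips; eligible A, B, C
Layer 64-65: 2 each from A, B = 2*2 = 4 chips; eligible A, B

Pot 1: 189 chips, eligible: A, B, C
Pot 2: 4 chips, eligible: A, B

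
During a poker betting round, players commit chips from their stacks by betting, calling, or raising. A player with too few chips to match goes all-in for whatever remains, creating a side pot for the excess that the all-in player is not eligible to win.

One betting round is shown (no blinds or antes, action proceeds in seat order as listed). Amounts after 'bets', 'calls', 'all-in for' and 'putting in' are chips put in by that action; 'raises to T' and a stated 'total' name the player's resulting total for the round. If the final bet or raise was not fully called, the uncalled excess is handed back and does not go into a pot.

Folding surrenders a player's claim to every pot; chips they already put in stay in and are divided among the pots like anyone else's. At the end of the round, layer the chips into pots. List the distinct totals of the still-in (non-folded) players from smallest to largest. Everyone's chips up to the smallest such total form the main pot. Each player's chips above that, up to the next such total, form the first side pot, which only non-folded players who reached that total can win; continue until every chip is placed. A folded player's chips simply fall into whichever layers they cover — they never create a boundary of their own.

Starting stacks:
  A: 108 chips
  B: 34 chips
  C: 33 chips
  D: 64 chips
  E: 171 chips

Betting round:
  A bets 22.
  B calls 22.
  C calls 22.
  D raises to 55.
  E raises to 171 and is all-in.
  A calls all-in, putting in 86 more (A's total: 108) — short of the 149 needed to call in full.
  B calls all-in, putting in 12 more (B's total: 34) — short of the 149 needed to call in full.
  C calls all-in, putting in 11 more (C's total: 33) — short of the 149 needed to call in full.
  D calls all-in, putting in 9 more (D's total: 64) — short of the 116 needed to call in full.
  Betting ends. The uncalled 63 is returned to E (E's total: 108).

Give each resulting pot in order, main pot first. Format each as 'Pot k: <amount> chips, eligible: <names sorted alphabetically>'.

Pot 1: 165 chips, eligible: A, B, C, D, E
Pot 2: 4 chips, eligible: A, B, D, E
Pot 3: 90 chips, eligible: A, D, E
Pot 4: 88 chips, eligible: A, E

Derivation:
Contributions (after 63 returned to E): A=108, B=34, C=33, D=64, E=108
Pot levels (distinct totals of non-folded players): 33, 34, 64, 108
Layer 1-33: 33 each from A, B, C, D, E = 33*5 = 165 chips; eligible A, B, C, D, E
Layer 34-34: 1 each from A, B, D, E = 1*4 = 4 chips; eligible A, B, D, E
Layer 35-64: 30 each from A, D, E = 30*3 = 90 chips; eligible A, D, E
Layer 65-108: 44 each from A, E = 44*2 = 88 chips; eligible A, E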